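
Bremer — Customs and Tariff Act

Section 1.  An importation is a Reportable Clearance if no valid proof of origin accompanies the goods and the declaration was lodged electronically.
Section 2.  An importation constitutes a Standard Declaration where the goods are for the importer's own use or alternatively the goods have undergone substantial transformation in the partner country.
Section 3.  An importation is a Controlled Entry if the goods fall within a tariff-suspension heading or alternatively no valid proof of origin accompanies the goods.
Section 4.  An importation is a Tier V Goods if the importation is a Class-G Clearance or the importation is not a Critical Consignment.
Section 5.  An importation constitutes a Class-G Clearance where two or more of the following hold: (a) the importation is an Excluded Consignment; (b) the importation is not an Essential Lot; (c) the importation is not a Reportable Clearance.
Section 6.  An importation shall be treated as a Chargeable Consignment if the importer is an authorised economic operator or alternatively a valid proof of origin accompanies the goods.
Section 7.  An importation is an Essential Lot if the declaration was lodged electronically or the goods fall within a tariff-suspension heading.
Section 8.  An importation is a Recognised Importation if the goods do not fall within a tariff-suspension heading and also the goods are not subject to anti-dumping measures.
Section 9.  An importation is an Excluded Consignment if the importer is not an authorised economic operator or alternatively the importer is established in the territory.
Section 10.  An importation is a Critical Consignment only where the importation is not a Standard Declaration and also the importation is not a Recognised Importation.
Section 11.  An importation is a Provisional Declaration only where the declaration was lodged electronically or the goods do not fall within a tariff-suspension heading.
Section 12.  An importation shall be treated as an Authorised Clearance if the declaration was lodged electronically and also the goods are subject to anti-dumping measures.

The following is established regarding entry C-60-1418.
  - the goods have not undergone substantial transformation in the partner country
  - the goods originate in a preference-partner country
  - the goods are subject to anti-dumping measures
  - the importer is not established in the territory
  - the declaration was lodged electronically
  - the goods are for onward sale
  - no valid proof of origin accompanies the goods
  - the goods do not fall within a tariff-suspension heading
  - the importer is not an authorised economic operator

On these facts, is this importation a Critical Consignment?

Yes

section 2 — Standard Declaration: [the goods are for the importer's own use? no] OR [the goods have undergone substantial transformation in the partner country? no] → not satisfied.
section 8 — Recognised Importation: [the goods do not fall within a tariff-suspension heading? yes] AND [the goods are not subject to anti-dumping measures? no] → not satisfied.
section 10 — Critical Consignment: [not a Standard Declaration (section 2)? yes] AND [not a Recognised Importation (section 8)? yes] → satisfied.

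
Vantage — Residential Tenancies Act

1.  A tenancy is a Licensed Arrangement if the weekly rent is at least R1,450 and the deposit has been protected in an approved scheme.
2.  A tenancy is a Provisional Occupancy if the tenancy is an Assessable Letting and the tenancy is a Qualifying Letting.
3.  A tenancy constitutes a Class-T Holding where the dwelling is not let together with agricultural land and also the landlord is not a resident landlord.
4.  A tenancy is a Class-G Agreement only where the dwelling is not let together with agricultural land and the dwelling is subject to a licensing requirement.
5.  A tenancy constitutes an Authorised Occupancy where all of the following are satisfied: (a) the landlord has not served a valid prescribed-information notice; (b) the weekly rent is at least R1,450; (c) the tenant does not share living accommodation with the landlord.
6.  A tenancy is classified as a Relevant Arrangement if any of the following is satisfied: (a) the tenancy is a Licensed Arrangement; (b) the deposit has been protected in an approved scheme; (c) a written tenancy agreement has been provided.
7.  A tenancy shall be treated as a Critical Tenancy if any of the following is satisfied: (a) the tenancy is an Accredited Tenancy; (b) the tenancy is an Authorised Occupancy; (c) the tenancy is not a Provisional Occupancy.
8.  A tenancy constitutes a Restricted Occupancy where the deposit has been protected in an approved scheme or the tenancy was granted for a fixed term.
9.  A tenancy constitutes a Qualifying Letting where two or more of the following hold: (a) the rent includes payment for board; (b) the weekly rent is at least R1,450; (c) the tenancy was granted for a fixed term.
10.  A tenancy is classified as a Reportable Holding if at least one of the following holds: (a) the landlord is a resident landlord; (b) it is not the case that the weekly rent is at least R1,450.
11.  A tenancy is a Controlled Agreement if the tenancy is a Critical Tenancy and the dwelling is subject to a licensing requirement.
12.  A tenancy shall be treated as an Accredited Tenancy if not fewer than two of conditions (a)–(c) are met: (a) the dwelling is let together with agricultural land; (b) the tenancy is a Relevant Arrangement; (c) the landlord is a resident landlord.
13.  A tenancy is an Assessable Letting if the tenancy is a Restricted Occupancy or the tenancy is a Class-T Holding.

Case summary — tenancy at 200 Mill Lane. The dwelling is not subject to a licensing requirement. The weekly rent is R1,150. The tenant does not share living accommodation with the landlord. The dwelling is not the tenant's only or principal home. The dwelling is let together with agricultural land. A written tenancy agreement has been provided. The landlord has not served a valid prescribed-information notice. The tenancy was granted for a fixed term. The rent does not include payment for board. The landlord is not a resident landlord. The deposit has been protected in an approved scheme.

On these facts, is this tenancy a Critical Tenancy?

Yes

paragraph 1 — Licensed Arrangement: [weekly rent: R1,150 ≥ R1,450? no] AND [the deposit has been protected in an approved scheme? yes] → not satisfied.
paragraph 6 — Relevant Arrangement: [Licensed Arrangement (paragraph 1)? no] OR [the deposit has been protected in an approved scheme? yes] OR [a written tenancy agreement has been provided? yes] → satisfied.
paragraph 12 — Accredited Tenancy: the dwelling is let together with agricultural land? yes; Relevant Arrangement (paragraph 6)? yes; the landlord is a resident landlord? no — 2 of 3 hold (need ≥2) → satisfied.
paragraph 5 — Authorised Occupancy: [the landlord has not served a valid prescribed-information notice? yes] AND [weekly rent: R1,150 ≥ R1,450? no] AND [the tenant does not share living accommodation with the landlord? yes] → not satisfied.
paragraph 8 — Restricted Occupancy: [the deposit has been protected in an approved scheme? yes] OR [the tenancy was granted for a fixed term? yes] → satisfied.
paragraph 3 — Class-T Holding: [the dwelling is not let together with agricultural land? no] AND [the landlord is not a resident landlord? yes] → not satisfied.
paragraph 13 — Assessable Letting: [Restricted Occupancy (paragraph 8)? yes] OR [Class-T Holding (paragraph 3)? no] → satisfied.
paragraph 9 — Qualifying Letting: the rent includes payment for board? no; weekly rent: R1,150 ≥ R1,450? no; the tenancy was granted for a fixed term? yes — 1 of 3 hold (need ≥2) → not satisfied.
paragraph 2 — Provisional Occupancy: [Assessable Letting (paragraph 13)? yes] AND [Qualifying Letting (paragraph 9)? no] → not satisfied.
paragraph 7 — Critical Tenancy: [Accredited Tenancy (paragraph 12)? yes] OR [Authorised Occupancy (paragraph 5)? no] OR [not a Provisional Occupancy (paragraph 2)? yes] → satisfied.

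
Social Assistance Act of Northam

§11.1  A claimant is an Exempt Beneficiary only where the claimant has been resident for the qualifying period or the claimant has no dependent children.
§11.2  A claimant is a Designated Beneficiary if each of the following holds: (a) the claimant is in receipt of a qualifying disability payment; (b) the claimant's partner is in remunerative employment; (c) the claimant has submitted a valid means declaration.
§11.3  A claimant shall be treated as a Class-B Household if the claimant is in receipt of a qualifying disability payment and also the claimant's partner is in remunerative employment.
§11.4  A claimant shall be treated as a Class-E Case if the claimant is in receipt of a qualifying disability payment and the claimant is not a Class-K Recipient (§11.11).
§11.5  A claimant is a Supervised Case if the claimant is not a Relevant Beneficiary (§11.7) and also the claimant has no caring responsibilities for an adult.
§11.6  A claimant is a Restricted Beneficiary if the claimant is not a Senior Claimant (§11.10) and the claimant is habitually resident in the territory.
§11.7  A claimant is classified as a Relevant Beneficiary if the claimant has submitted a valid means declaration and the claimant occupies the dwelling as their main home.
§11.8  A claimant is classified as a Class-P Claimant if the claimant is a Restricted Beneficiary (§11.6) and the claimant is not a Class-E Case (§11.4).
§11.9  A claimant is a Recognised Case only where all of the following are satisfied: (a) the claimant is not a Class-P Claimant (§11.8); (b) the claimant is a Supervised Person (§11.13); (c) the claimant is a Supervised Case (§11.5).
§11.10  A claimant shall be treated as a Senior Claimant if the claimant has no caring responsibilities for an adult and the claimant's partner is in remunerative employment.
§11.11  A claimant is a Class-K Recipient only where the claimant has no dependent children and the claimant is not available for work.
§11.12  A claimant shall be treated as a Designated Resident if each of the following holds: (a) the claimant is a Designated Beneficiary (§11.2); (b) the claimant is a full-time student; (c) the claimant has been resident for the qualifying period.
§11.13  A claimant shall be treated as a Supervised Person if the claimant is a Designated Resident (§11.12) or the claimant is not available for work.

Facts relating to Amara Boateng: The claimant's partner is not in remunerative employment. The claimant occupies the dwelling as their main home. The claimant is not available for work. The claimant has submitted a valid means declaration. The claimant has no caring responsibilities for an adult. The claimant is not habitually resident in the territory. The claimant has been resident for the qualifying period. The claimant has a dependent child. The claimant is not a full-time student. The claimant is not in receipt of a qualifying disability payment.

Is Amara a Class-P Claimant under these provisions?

No

§11.10 — Senior Claimant: [the claimant has no caring responsibilities for an adult? yes] AND [the claimant's partner is in remunerative employment? no] → not satisfied.
§11.6 — Restricted Beneficiary: [not a Senior Claimant (§11.10)? yes] AND [the claimant is habitually resident in the territory? no] → not satisfied.
§11.11 — Class-K Recipient: [the claimant has no dependent children? no] AND [the claimant is not available for work? yes] → not satisfied.
§11.4 — Class-E Case: [the claimant is in receipt of a qualifying disability payment? no] AND [not a Class-K Recipient (§11.11)? yes] → not satisfied.
§11.8 — Class-P Claimant: [Restricted Beneficiary (§11.6)? no] AND [not a Class-E Case (§11.4)? yes] → not satisfied.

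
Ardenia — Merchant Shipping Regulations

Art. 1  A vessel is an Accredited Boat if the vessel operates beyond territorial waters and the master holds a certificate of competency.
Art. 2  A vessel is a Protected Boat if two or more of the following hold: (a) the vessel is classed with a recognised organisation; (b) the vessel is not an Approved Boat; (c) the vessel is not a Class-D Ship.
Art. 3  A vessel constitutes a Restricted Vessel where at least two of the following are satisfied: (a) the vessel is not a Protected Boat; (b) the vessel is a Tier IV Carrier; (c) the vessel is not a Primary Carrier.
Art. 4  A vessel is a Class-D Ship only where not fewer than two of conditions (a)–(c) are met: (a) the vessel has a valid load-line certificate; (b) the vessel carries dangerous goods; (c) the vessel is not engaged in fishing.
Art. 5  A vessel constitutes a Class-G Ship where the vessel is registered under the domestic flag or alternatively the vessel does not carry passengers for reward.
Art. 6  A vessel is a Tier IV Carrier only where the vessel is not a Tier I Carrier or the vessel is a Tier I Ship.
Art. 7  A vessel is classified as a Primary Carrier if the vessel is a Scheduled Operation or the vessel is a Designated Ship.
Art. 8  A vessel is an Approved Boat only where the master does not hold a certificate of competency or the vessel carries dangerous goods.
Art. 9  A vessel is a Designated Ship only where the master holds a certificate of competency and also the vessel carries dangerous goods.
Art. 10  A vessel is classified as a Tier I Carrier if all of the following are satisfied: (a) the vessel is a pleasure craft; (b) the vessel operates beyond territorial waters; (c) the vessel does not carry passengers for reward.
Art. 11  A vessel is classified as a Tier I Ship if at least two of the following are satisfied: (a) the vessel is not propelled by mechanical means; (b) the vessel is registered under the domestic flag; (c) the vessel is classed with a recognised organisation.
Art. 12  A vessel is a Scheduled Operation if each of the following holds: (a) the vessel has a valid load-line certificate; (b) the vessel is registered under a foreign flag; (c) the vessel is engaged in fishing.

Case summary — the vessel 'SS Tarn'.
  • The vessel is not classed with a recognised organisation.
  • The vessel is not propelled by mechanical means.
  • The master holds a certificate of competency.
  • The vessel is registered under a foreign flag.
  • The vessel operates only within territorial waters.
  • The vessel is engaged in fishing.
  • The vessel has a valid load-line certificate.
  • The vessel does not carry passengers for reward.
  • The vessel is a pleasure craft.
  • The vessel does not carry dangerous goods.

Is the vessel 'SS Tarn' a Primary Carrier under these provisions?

article 12 — Scheduled Operation: [the vessel has a valid load-line certificate? yes] AND [the vessel is registered under a foreign flag? yes] AND [the vessel is engaged in fishing? yes] → satisfied.
article 9 — Designated Ship: [the master holds a certificate of competency? yes] AND [the vessel carries dangerous goods? no] → not satisfied.
article 7 — Primary Carrier: [Scheduled Operation (article 12)? yes] OR [Designated Ship (article 9)? no] → satisfied.

Yes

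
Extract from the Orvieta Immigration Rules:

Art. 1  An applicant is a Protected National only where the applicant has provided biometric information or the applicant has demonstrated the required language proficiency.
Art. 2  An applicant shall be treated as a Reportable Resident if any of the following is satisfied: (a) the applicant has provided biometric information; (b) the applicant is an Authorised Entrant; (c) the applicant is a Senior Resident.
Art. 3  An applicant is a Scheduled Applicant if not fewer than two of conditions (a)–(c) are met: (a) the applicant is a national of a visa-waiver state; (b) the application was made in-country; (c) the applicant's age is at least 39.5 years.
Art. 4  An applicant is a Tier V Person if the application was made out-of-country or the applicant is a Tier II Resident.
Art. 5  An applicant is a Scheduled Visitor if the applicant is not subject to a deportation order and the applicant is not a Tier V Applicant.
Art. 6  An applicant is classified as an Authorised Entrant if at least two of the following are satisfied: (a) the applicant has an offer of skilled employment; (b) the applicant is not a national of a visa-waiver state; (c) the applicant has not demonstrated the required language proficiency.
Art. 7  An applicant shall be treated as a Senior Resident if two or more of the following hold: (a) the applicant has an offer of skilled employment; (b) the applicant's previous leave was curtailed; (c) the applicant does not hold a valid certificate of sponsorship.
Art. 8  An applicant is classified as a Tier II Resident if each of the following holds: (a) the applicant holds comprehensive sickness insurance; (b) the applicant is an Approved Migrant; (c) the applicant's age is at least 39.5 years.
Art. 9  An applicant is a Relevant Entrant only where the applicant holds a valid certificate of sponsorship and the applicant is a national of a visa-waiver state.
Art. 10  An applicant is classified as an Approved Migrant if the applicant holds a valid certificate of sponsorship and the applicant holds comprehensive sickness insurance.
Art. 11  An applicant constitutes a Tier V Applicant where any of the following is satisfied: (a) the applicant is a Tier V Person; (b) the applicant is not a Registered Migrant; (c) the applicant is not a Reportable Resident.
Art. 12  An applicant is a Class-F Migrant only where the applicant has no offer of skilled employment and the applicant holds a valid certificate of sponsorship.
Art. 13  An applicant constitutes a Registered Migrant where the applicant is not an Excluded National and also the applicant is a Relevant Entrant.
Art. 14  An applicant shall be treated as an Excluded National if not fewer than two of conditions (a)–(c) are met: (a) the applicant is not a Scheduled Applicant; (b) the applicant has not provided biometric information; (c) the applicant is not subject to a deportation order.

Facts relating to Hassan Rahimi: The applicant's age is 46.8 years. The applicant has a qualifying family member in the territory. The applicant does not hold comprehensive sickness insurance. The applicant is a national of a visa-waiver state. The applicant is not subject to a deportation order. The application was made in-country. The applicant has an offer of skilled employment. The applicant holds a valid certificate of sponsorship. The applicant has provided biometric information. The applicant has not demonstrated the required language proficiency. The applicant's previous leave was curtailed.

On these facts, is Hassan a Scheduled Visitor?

article 10 — Approved Migrant: [the applicant holds a valid certificate of sponsorship? yes] AND [the applicant holds comprehensive sickness insurance? no] → not satisfied.
article 8 — Tier II Resident: [the applicant holds comprehensive sickness insurance? no] AND [Approved Migrant (article 10)? no] AND [applicant's age: 46.8 years ≥ 39.5 years? yes] → not satisfied.
article 4 — Tier V Person: [the application was made out-of-country? no] OR [Tier II Resident (article 8)? no] → not satisfied.
article 3 — Scheduled Applicant: the applicant is a national of a visa-waiver state? yes; the application was made in-country? yes; applicant's age: 46.8 years ≥ 39.5 years? yes — 3 of 3 hold (need ≥2) → satisfied.
article 14 — Excluded National: not a Scheduled Applicant (article 3)? no; the applicant has not provided biometric information? no; the applicant is not subject to a deportation order? yes — 1 of 3 hold (need ≥2) → not satisfied.
article 9 — Relevant Entrant: [the applicant holds a valid certificate of sponsorship? yes] AND [the applicant is a national of a visa-waiver state? yes] → satisfied.
article 13 — Registered Migrant: [not an Excluded National (article 14)? yes] AND [Relevant Entrant (article 9)? yes] → satisfied.
article 6 — Authorised Entrant: the applicant has an offer of skilled employment? yes; the applicant is not a national of a visa-waiver state? no; the applicant has not demonstrated the required language proficiency? yes — 2 of 3 hold (need ≥2) → satisfied.
article 7 — Senior Resident: the applicant has an offer of skilled employment? yes; the applicant's previous leave was curtailed? yes; the applicant does not hold a valid certificate of sponsorship? no — 2 of 3 hold (need ≥2) → satisfied.
article 2 — Reportable Resident: [the applicant has provided biometric information? yes] OR [Authorised Entrant (article 6)? yes] OR [Senior Resident (article 7)? yes] → satisfied.
article 11 — Tier V Applicant: [Tier V Person (article 4)? no] OR [not a Registered Migrant (article 13)? no] OR [not a Reportable Resident (article 2)? no] → not satisfied.
article 5 — Scheduled Visitor: [the applicant is not subject to a deportation order? yes] AND [not a Tier V Applicant (article 11)? yes] → satisfied.

Yes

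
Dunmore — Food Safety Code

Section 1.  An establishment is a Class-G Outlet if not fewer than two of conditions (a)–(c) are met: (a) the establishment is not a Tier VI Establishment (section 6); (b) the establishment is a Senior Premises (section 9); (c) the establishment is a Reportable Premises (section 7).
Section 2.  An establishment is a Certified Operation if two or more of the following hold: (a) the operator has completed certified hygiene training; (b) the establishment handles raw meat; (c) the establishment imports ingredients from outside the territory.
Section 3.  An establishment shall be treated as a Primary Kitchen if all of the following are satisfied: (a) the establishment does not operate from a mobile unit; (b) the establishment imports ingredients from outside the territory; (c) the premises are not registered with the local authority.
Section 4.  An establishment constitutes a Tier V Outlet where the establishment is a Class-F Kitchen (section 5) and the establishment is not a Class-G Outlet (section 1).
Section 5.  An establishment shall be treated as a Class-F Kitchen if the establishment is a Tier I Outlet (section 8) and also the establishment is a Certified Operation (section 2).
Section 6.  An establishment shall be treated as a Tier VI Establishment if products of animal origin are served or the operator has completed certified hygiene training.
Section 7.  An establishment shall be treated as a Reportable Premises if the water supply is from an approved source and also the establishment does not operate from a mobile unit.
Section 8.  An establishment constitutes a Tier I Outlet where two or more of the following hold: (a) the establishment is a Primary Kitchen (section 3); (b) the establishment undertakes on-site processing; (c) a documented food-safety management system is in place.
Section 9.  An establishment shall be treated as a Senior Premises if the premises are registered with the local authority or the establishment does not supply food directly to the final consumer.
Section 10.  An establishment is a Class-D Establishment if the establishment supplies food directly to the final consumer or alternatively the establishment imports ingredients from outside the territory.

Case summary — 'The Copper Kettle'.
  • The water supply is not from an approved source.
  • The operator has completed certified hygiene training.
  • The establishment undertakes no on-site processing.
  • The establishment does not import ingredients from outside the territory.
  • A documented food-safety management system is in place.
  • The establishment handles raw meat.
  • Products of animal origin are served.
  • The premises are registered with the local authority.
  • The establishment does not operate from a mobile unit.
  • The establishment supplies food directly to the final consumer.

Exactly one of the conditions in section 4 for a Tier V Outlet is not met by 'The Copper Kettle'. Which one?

section 3 — Primary Kitchen: [the establishment does not operate from a mobile unit? yes] AND [the establishment imports ingredients from outside the territory? no] AND [the premises are not registered with the local authority? no] → not satisfied.
section 8 — Tier I Outlet: Primary Kitchen (section 3)? no; the establishment undertakes on-site processing? no; a documented food-safety management system is in place? yes — 1 of 3 hold (need ≥2) → not satisfied.
section 2 — Certified Operation: the operator has completed certified hygiene training? yes; the establishment handles raw meat? yes; the establishment imports ingredients from outside the territory? no — 2 of 3 hold (need ≥2) → satisfied.
section 5 — Class-F Kitchen: [Tier I Outlet (section 8)? no] AND [Certified Operation (section 2)? yes] → not satisfied.
section 6 — Tier VI Establishment: [products of animal origin are served? yes] OR [the operator has completed certified hygiene training? yes] → satisfied.
section 9 — Senior Premises: [the premises are registered with the local authority? yes] OR [the establishment does not supply food directly to the final consumer? no] → satisfied.
section 7 — Reportable Premises: [the water supply is from an approved source? no] AND [the establishment does not operate from a mobile unit? yes] → not satisfied.
section 1 — Class-G Outlet: not a Tier VI Establishment (section 6)? no; Senior Premises (section 9)? yes; Reportable Premises (section 7)? no — 1 of 3 hold (need ≥2) → not satisfied.
section 4 — Tier V Outlet: [Class-F Kitchen (section 5)? no] AND [not a Class-G Outlet (section 1)? yes] → not satisfied.

Class-F Kitchen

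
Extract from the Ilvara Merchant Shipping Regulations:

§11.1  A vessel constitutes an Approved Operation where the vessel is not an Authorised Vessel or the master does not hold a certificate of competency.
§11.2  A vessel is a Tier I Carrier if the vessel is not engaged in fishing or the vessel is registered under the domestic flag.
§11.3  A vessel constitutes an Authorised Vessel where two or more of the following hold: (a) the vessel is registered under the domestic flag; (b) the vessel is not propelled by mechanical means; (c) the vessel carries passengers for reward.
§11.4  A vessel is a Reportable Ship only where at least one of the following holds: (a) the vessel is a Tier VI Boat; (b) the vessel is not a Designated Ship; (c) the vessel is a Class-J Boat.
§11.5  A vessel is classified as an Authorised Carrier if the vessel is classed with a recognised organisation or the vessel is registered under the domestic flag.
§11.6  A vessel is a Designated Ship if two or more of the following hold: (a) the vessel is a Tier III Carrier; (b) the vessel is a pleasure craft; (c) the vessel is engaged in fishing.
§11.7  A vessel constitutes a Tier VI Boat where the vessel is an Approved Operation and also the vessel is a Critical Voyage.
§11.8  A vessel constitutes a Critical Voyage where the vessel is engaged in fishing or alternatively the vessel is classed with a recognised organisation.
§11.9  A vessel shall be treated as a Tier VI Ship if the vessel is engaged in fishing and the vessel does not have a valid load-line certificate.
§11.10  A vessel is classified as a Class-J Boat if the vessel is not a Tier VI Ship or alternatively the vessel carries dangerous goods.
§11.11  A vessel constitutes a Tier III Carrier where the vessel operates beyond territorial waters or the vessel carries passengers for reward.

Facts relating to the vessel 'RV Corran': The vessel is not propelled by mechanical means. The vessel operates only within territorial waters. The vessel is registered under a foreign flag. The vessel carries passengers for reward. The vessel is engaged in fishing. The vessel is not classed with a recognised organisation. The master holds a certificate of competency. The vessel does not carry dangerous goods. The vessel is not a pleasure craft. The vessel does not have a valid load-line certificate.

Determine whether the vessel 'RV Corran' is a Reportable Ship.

No

§11.3 — Authorised Vessel: the vessel is registered under the domestic flag? no; the vessel is not propelled by mechanical means? yes; the vessel carries passengers for reward? yes — 2 of 3 hold (need ≥2) → satisfied.
§11.1 — Approved Operation: [not an Authorised Vessel (§11.3)? no] OR [the master does not hold a certificate of competency? no] → not satisfied.
§11.8 — Critical Voyage: [the vessel is engaged in fishing? yes] OR [the vessel is classed with a recognised organisation? no] → satisfied.
§11.7 — Tier VI Boat: [Approved Operation (§11.1)? no] AND [Critical Voyage (§11.8)? yes] → not satisfied.
§11.11 — Tier III Carrier: [the vessel operates beyond territorial waters? no] OR [the vessel carries passengers for reward? yes] → satisfied.
§11.6 — Designated Ship: Tier III Carrier (§11.11)? yes; the vessel is a pleasure craft? no; the vessel is engaged in fishing? yes — 2 of 3 hold (need ≥2) → satisfied.
§11.9 — Tier VI Ship: [the vessel is engaged in fishing? yes] AND [the vessel does not have a valid load-line certificate? yes] → satisfied.
§11.10 — Class-J Boat: [not a Tier VI Ship (§11.9)? no] OR [the vessel carries dangerous goods? no] → not satisfied.
§11.4 — Reportable Ship: [Tier VI Boat (§11.7)? no] OR [not a Designated Ship (§11.6)? no] OR [Class-J Boat (§11.10)? no] → not satisfied.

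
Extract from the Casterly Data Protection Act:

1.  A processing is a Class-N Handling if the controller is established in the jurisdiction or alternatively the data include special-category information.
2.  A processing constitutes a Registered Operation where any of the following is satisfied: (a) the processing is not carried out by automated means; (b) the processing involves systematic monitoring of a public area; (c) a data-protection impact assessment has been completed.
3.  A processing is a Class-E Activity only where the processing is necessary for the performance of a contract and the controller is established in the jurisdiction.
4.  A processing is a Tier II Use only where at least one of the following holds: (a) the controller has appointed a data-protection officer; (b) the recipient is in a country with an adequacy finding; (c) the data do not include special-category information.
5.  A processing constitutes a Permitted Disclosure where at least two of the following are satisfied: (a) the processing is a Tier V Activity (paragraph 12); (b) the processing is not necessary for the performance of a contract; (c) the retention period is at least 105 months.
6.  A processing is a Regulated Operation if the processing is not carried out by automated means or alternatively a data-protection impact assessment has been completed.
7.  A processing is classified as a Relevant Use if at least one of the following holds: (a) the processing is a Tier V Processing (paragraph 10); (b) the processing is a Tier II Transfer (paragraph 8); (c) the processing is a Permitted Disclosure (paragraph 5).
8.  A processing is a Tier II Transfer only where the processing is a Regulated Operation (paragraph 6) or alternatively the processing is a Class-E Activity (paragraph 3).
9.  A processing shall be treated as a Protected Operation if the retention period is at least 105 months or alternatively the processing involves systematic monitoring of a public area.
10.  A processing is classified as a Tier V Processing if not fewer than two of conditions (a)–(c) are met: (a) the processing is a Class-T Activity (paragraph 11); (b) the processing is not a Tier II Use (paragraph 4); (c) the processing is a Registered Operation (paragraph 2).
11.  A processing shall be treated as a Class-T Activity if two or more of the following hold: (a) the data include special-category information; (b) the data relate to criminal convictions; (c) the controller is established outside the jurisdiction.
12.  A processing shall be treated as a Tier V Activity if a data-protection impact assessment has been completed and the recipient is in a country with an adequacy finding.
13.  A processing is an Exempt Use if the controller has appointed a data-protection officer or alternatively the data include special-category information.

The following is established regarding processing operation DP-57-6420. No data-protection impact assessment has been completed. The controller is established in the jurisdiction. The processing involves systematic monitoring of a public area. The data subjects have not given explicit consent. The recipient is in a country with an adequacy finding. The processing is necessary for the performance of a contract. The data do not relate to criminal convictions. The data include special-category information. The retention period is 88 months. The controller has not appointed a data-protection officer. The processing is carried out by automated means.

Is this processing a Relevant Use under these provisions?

Yes

paragraph 11 — Class-T Activity: the data include special-category information? yes; the data relate to criminal convictions? no; the controller is established outside the jurisdiction? no — 1 of 3 hold (need ≥2) → not satisfied.
paragraph 4 — Tier II Use: [the controller has appointed a data-protection officer? no] OR [the recipient is in a country with an adequacy finding? yes] OR [the data do not include special-category information? no] → satisfied.
paragraph 2 — Registered Operation: [the processing is not carried out by automated means? no] OR [the processing involves systematic monitoring of a public area? yes] OR [a data-protection impact assessment has been completed? no] → satisfied.
paragraph 10 — Tier V Processing: Class-T Activity (paragraph 11)? no; not a Tier II Use (paragraph 4)? no; Registered Operation (paragraph 2)? yes — 1 of 3 hold (need ≥2) → not satisfied.
paragraph 6 — Regulated Operation: [the processing is not carried out by automated means? no] OR [a data-protection impact assessment has been completed? no] → not satisfied.
paragraph 3 — Class-E Activity: [the processing is necessary for the performance of a contract? yes] AND [the controller is established in the jurisdiction? yes] → satisfied.
paragraph 8 — Tier II Transfer: [Regulated Operation (paragraph 6)? no] OR [Class-E Activity (paragraph 3)? yes] → satisfied.
paragraph 12 — Tier V Activity: [a data-protection impact assessment has been completed? no] AND [the recipient is in a country with an adequacy finding? yes] → not satisfied.
paragraph 5 — Permitted Disclosure: Tier V Activity (paragraph 12)? no; the processing is not necessary for the performance of a contract? no; retention period: 88 months ≥ 105 months? no — 0 of 3 hold (need ≥2) → not satisfied.
paragraph 7 — Relevant Use: [Tier V Processing (paragraph 10)? no] OR [Tier II Transfer (paragraph 8)? yes] OR [Permitted Disclosure (paragraph 5)? no] → satisfied.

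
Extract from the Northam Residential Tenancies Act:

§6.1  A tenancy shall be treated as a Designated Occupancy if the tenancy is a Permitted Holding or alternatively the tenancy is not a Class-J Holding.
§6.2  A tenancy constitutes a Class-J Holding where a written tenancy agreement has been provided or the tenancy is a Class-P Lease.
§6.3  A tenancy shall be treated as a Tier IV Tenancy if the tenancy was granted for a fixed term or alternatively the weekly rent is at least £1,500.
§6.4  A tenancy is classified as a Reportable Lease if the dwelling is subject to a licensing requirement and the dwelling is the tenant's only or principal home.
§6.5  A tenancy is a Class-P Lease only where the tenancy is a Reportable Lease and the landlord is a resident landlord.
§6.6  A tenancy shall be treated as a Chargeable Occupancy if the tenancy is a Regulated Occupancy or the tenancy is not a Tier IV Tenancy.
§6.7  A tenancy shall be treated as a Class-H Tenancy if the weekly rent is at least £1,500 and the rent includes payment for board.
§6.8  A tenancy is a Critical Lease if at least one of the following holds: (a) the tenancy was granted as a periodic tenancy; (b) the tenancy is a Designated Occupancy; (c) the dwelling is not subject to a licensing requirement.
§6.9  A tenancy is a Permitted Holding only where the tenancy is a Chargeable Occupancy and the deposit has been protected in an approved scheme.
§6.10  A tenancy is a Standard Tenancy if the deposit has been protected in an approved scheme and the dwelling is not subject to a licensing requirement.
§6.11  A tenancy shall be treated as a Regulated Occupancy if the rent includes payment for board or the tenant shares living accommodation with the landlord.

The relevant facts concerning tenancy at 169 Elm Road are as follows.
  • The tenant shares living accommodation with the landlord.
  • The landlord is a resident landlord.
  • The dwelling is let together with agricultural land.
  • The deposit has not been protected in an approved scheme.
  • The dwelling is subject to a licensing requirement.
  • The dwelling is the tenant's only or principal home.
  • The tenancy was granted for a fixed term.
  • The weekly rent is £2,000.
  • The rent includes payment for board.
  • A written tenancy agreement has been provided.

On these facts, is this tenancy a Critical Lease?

No

§6.11 — Regulated Occupancy: [the rent includes payment for board? yes] OR [the tenant shares living accommodation with the landlord? yes] → satisfied.
§6.3 — Tier IV Tenancy: [the tenancy was granted for a fixed term? yes] OR [weekly rent: £2,000 ≥ £1,500? yes] → satisfied.
§6.6 — Chargeable Occupancy: [Regulated Occupancy (§6.11)? yes] OR [not a Tier IV Tenancy (§6.3)? no] → satisfied.
§6.9 — Permitted Holding: [Chargeable Occupancy (§6.6)? yes] AND [the deposit has been protected in an approved scheme? no] → not satisfied.
§6.4 — Reportable Lease: [the dwelling is subject to a licensing requirement? yes] AND [the dwelling is the tenant's only or principal home? yes] → satisfied.
§6.5 — Class-P Lease: [Reportable Lease (§6.4)? yes] AND [the landlord is a resident landlord? yes] → satisfied.
§6.2 — Class-J Holding: [a written tenancy agreement has been provided? yes] OR [Class-P Lease (§6.5)? yes] → satisfied.
§6.1 — Designated Occupancy: [Permitted Holding (§6.9)? no] OR [not a Class-J Holding (§6.2)? no] → not satisfied.
§6.8 — Critical Lease: [the tenancy was granted as a periodic tenancy? no] OR [Designated Occupancy (§6.1)? no] OR [the dwelling is not subject to a licensing requirement? no] → not satisfied.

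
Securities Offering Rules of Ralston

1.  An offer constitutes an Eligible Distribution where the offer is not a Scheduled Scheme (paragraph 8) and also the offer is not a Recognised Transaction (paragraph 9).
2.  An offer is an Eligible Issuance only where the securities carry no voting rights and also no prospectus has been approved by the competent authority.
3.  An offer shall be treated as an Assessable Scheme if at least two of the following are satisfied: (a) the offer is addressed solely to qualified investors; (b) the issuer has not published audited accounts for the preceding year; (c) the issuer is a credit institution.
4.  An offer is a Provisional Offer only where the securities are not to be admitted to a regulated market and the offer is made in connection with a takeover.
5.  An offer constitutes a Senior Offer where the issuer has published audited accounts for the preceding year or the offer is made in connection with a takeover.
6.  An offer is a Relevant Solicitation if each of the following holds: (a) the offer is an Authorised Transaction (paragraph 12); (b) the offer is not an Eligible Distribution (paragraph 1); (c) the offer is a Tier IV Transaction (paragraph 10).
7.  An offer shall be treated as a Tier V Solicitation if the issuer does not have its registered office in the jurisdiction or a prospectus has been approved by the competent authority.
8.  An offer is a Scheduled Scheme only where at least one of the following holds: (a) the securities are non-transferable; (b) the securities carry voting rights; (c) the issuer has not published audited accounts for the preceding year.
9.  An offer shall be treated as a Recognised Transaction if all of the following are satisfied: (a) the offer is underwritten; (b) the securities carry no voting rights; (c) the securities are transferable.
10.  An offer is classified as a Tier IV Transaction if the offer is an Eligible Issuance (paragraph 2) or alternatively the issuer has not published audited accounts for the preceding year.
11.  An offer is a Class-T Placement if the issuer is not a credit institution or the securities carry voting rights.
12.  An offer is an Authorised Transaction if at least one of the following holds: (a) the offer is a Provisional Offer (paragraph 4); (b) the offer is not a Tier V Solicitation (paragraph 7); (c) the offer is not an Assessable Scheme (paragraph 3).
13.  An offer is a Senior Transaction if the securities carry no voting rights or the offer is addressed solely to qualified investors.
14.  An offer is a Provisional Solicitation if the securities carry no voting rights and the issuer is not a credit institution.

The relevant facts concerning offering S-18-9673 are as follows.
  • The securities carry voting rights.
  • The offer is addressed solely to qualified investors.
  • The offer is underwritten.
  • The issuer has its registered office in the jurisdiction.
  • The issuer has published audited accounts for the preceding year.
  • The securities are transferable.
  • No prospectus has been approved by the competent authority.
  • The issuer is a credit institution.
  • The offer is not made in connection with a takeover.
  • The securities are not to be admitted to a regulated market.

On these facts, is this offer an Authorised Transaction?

Under paragraph 4: the securities are not to be admitted to a regulated market? yes; and the offer is made in connection with a takeover? no. So the offer is not a Provisional Offer.
Under paragraph 7: the issuer does not have its registered office in the jurisdiction? no; or a prospectus has been approved by the competent authority? no. So the offer is not a Tier V Solicitation.
Under paragraph 3: the offer is addressed solely to qualified investors? yes; the issuer has not published audited accounts for the preceding year? no; the issuer is a credit institution? yes — 2 of 3 hold (need ≥2) → satisfied.
Under paragraph 12: Provisional Offer (paragraph 4)? no; or not a Tier V Solicitation (paragraph 7)? yes; or not an Assessable Scheme (paragraph 3)? no. So the offer is an Authorised Transaction.

Yes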